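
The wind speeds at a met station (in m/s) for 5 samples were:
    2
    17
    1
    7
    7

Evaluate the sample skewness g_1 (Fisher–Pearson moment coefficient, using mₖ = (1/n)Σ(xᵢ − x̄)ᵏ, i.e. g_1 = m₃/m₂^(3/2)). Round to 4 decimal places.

x̄ = (2 + 17 + 1 + 7 + 7) / 5 = 6.8000
deviations (xᵢ − x̄): -4.8000, 10.2000, -5.8000, 0.2000, 0.2000
Σ(xᵢ − x̄)² = 160.8000 ⇒ m₂ = 160.8000/5 = 32.16000
Σ(xᵢ − x̄)³ = 755.5200 ⇒ m₃ = 755.5200/5 = 151.10400
m₂^(3/2) = 32.16000^(1.5) = 182.37868
g_1 = m₃ / m₂^(3/2) = 151.10400 / 182.37868 ≈ 0.8285

0.8285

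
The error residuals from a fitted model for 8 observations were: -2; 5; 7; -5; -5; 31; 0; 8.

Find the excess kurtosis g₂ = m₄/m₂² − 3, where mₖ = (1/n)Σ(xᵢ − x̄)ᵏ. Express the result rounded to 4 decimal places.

x̄ = 4.8750
Σ(xᵢ − x̄)² = 962.8750 ⇒ m₂ = 120.35938
Σ(xᵢ − x̄)⁴ = 487760.7754 ⇒ m₄ = 60970.09692
m₂² = 14486.37915
g₂ = m₄/m₂² − 3 = 4.20879 − 3 ≈ 1.2088

1.2088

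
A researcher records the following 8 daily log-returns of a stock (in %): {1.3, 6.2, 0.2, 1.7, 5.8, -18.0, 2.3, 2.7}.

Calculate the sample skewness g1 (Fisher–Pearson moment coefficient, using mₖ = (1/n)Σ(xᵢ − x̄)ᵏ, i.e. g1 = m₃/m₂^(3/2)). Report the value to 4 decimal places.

-1.9232

x̄ = (1.3 + 6.2 + 0.2 + 1.7 + 5.8 - 18.0 + 2.3 + 2.7) / 8 = 0.2750
deviations (xᵢ − x̄): 1.0250, 5.9250, -0.0750, 1.4250, 5.5250, -18.2750, 2.0250, 2.4250
Σ(xᵢ − x̄)² = 412.6750 ⇒ m₂ = 412.6750/8 = 51.58437
Σ(xᵢ − x̄)³ = -5700.2152 ⇒ m₃ = -5700.2152/8 = -712.52691
m₂^(3/2) = 51.58437^(1.5) = 370.49066
g1 = m₃ / m₂^(3/2) = -712.52691 / 370.49066 ≈ -1.9232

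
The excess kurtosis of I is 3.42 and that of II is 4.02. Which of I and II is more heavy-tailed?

Higher excess kurtosis ⇒ heavier tails relative to the normal distribution.
3.42 vs 4.02: the larger is 4.02, so II has heavier tails.

II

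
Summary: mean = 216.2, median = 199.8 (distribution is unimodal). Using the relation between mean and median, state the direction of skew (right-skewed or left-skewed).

mean − median = 216.2 − 199.8 = 16.4
mean > median ⇒ the longer tail is on the right ⇒ right-skewed (positively skewed).

right-skewed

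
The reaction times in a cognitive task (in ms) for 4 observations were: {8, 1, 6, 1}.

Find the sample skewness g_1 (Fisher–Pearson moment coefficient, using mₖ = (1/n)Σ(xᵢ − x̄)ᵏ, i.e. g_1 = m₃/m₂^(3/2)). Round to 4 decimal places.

0.1537

x̄ = (8 + 1 + 6 + 1) / 4 = 4.0000
deviations (xᵢ − x̄): 4.0000, -3.0000, 2.0000, -3.0000
Σ(xᵢ − x̄)² = 38.0000 ⇒ m₂ = 38.0000/4 = 9.50000
Σ(xᵢ − x̄)³ = 18.0000 ⇒ m₃ = 18.0000/4 = 4.50000
m₂^(3/2) = 9.50000^(1.5) = 29.28097
g_1 = m₃ / m₂^(3/2) = 4.50000 / 29.28097 ≈ 0.1537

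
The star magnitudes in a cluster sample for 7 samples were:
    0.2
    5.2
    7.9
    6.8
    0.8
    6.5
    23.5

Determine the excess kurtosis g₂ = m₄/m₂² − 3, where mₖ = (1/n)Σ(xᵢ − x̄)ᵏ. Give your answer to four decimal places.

0.9606

x̄ = 7.2714
Σ(xᵢ − x̄)² = 360.7543 ⇒ m₂ = 51.53633
Σ(xᵢ − x̄)⁴ = 73635.2935 ⇒ m₄ = 10519.32765
m₂² = 2655.99295
g₂ = m₄/m₂² − 3 = 3.96060 − 3 ≈ 0.9606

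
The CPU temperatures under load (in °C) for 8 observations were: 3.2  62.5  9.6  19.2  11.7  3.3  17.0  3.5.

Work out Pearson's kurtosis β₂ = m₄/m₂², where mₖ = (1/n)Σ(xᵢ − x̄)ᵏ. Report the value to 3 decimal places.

5.064

x̄ = 16.2500
Σ(xᵢ − x̄)² = 2713.8200 ⇒ m₂ = 339.22750
Σ(xᵢ − x̄)⁴ = 4661602.2883 ⇒ m₄ = 582700.28603
m₂² = 115075.29676
β₂ = m₄/m₂² = 582700.28603 / 115075.29676 ≈ 5.064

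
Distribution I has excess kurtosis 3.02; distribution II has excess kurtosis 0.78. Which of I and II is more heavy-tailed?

I

Higher excess kurtosis ⇒ heavier tails relative to the normal distribution.
3.02 vs 0.78: the larger is 3.02, so I has heavier tails.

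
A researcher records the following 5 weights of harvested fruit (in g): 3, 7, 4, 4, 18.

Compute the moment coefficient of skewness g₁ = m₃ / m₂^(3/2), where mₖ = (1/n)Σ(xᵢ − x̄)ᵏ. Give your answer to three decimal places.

1.300

x̄ = (3 + 7 + 4 + 4 + 18) / 5 = 7.2000
deviations (xᵢ − x̄): -4.2000, -0.2000, -3.2000, -3.2000, 10.8000
Σ(xᵢ − x̄)² = 154.8000 ⇒ m₂ = 154.8000/5 = 30.96000
Σ(xᵢ − x̄)³ = 1120.0800 ⇒ m₃ = 1120.0800/5 = 224.01600
m₂^(3/2) = 30.96000^(1.5) = 172.26674
g₁ = m₃ / m₂^(3/2) = 224.01600 / 172.26674 ≈ 1.300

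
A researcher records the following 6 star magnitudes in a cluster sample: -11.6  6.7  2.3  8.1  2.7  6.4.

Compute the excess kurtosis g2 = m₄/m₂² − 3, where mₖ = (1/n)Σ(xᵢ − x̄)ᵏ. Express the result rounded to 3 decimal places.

x̄ = 2.4333
Σ(xᵢ − x̄)² = 263.0733 ⇒ m₂ = 43.84556
Σ(xᵢ − x̄)⁴ = 40393.2788 ⇒ m₄ = 6732.21313
m₂² = 1922.43274
g2 = m₄/m₂² − 3 = 3.50192 − 3 ≈ 0.502

0.502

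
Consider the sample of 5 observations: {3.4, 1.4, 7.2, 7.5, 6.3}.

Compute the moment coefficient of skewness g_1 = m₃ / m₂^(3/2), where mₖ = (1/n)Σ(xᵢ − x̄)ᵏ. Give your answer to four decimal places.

-0.5357

x̄ = (3.4 + 1.4 + 7.2 + 7.5 + 6.3) / 5 = 5.1600
deviations (xᵢ − x̄): -1.7600, -3.7600, 2.0400, 2.3400, 1.1400
Σ(xᵢ − x̄)² = 28.1720 ⇒ m₂ = 28.1720/5 = 5.63440
Σ(xᵢ − x̄)³ = -35.8250 ⇒ m₃ = -35.8250/5 = -7.16501
m₂^(3/2) = 5.63440^(1.5) = 13.37431
g_1 = m₃ / m₂^(3/2) = -7.16501 / 13.37431 ≈ -0.5357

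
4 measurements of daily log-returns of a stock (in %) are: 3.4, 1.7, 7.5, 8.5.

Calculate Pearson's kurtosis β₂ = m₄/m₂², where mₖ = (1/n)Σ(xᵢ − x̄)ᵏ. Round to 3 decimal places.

x̄ = 5.2750
Σ(xᵢ − x̄)² = 31.6475 ⇒ m₂ = 7.91188
Σ(xᵢ − x̄)⁴ = 308.3857 ⇒ m₄ = 77.09642
m₂² = 62.59777
β₂ = m₄/m₂² = 77.09642 / 62.59777 ≈ 1.232

1.232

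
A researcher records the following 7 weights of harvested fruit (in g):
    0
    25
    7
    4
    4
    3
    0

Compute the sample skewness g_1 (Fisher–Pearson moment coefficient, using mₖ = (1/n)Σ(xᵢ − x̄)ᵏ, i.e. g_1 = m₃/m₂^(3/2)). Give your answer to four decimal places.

x̄ = (0 + 25 + 7 + 4 + 4 + 3 + 0) / 7 = 6.1429
deviations (xᵢ − x̄): -6.1429, 18.8571, 0.8571, -2.1429, -2.1429, -3.1429, -6.1429
Σ(xᵢ − x̄)² = 450.8571 ⇒ m₂ = 450.8571/7 = 64.40816
Σ(xᵢ − x̄)³ = 6191.7551 ⇒ m₃ = 6191.7551/7 = 884.53644
m₂^(3/2) = 64.40816^(1.5) = 516.90576
g_1 = m₃ / m₂^(3/2) = 884.53644 / 516.90576 ≈ 1.7112

1.7112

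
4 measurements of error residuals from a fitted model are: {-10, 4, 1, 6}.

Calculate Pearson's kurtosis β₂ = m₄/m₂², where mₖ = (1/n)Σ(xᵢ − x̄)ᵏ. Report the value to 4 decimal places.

x̄ = 0.2500
Σ(xᵢ − x̄)² = 152.7500 ⇒ m₂ = 38.18750
Σ(xᵢ − x̄)⁴ = 12329.3281 ⇒ m₄ = 3082.33203
m₂² = 1458.28516
β₂ = m₄/m₂² = 3082.33203 / 1458.28516 ≈ 2.1137

2.1137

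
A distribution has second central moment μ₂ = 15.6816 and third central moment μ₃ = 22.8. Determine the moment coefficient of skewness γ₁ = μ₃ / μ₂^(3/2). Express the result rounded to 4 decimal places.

0.3672

σ = √μ₂ = √15.6816 = 3.96000
σ³ = μ₂^(3/2) = 62.09914
γ₁ = μ₃/σ³ = 22.8 / 62.09914 ≈ 0.3672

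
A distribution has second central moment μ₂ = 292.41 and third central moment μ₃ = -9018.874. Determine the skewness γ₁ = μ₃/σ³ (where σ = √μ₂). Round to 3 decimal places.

-1.804

σ = √μ₂ = √292.41 = 17.10000
σ³ = μ₂^(3/2) = 5000.21100
γ₁ = μ₃/σ³ = -9018.874 / 5000.21100 ≈ -1.804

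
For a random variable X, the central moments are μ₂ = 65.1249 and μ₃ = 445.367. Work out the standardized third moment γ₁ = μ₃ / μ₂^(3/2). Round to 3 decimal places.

σ = √μ₂ = √65.1249 = 8.07000
σ³ = μ₂^(3/2) = 525.55794
γ₁ = μ₃/σ³ = 445.367 / 525.55794 ≈ 0.847

0.847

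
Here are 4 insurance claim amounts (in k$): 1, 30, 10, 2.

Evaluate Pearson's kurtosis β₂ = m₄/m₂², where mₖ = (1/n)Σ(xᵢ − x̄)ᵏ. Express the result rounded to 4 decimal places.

x̄ = 10.7500
Σ(xᵢ − x̄)² = 542.7500 ⇒ m₂ = 135.68750
Σ(xᵢ − x̄)⁴ = 152215.5781 ⇒ m₄ = 38053.89453
m₂² = 18411.09766
β₂ = m₄/m₂² = 38053.89453 / 18411.09766 ≈ 2.0669

2.0669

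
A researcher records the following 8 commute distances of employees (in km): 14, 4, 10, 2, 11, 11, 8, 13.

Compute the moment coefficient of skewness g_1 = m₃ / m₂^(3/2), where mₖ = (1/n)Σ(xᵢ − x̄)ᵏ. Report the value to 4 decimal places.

x̄ = (14 + 4 + 10 + 2 + 11 + 11 + 8 + 13) / 8 = 9.1250
deviations (xᵢ − x̄): 4.8750, -5.1250, 0.8750, -7.1250, 1.8750, 1.8750, -1.1250, 3.8750
Σ(xᵢ − x̄)² = 124.8750 ⇒ m₂ = 124.8750/8 = 15.60938
Σ(xᵢ − x̄)³ = -309.8438 ⇒ m₃ = -309.8438/8 = -38.73047
m₂^(3/2) = 15.60938^(1.5) = 61.67061
g_1 = m₃ / m₂^(3/2) = -38.73047 / 61.67061 ≈ -0.6280

-0.6280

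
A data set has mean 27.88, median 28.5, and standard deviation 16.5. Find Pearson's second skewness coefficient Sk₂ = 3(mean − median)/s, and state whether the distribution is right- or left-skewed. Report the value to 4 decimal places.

-0.1127, left-skewed

Sk₂ = 3(27.88 − 28.5) / 16.5 = 3 × -0.6200 / 16.5
    = -1.8600 / 16.5 ≈ -0.1127
Sk₂ < 0 ⇒ mean < median ⇒ left-skewed (negative skew).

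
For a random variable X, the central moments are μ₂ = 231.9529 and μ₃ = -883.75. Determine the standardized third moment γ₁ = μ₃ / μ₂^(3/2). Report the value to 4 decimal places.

-0.2502

σ = √μ₂ = √231.9529 = 15.23000
σ³ = μ₂^(3/2) = 3532.64267
γ₁ = μ₃/σ³ = -883.75 / 3532.64267 ≈ -0.2502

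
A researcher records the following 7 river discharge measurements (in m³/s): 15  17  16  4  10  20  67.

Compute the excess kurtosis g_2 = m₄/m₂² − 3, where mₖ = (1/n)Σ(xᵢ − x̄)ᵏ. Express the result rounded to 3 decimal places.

1.622

x̄ = 21.2857
Σ(xᵢ − x̄)² = 2603.4286 ⇒ m₂ = 371.91837
Σ(xᵢ − x̄)⁴ = 4475430.1458 ⇒ m₄ = 639347.16368
m₂² = 138323.27197
g_2 = m₄/m₂² − 3 = 4.62212 − 3 ≈ 1.622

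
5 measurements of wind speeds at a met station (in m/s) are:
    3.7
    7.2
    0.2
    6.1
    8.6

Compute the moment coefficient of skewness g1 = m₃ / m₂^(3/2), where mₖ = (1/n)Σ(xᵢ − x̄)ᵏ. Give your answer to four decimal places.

x̄ = (3.7 + 7.2 + 0.2 + 6.1 + 8.6) / 5 = 5.1600
deviations (xᵢ − x̄): -1.4600, 2.0400, -4.9600, 0.9400, 3.4400
Σ(xᵢ − x̄)² = 43.6120 ⇒ m₂ = 43.6120/5 = 8.72240
Σ(xᵢ − x̄)³ = -75.1082 ⇒ m₃ = -75.1082/5 = -15.02165
m₂^(3/2) = 8.72240^(1.5) = 25.76048
g1 = m₃ / m₂^(3/2) = -15.02165 / 25.76048 ≈ -0.5831

-0.5831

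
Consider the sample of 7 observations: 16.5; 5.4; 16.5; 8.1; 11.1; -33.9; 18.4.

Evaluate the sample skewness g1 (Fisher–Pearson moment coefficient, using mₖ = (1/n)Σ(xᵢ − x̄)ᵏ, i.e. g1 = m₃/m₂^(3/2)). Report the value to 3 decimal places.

x̄ = (16.5 + 5.4 + 16.5 + 8.1 + 11.1 - 33.9 + 18.4) / 7 = 6.0143
deviations (xᵢ − x̄): 10.4857, -0.6143, 10.4857, 2.0857, 5.0857, -39.9143, 12.3857
Σ(xᵢ − x̄)² = 1997.0486 ⇒ m₂ = 1997.0486/7 = 285.29265
Σ(xᵢ − x̄)³ = -59243.2168 ⇒ m₃ = -59243.2168/7 = -8463.31669
m₂^(3/2) = 285.29265^(1.5) = 4818.76649
g1 = m₃ / m₂^(3/2) = -8463.31669 / 4818.76649 ≈ -1.756

-1.756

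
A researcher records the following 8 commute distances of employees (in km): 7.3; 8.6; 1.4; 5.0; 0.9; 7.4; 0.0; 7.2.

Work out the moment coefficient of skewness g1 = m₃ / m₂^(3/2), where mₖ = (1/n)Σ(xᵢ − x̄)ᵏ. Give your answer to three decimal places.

x̄ = (7.3 + 8.6 + 1.4 + 5.0 + 0.9 + 7.4 + 0.0 + 7.2) / 8 = 4.7250
deviations (xᵢ − x̄): 2.5750, 3.8750, -3.3250, 0.2750, -3.8250, 2.6750, -4.7250, 2.4750
Σ(xᵢ − x̄)² = 83.0150 ⇒ m₂ = 83.0150/8 = 10.37688
Σ(xᵢ − x̄)³ = -88.6282 ⇒ m₃ = -88.6282/8 = -11.07853
m₂^(3/2) = 10.37688^(1.5) = 33.42719
g1 = m₃ / m₂^(3/2) = -11.07853 / 33.42719 ≈ -0.331

-0.331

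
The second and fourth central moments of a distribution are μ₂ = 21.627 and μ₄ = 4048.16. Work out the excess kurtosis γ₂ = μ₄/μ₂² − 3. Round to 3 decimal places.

5.655

μ₂² = 21.627² = 467.72713
μ₄/μ₂² = 4048.16 / 467.72713 = 8.65496
γ₂ = 8.65496 − 3 ≈ 5.655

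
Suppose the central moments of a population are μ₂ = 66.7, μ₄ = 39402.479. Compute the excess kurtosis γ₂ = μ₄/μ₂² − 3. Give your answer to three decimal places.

5.857

μ₂² = 66.7² = 4448.89000
μ₄/μ₂² = 39402.479 / 4448.89000 = 8.85670
γ₂ = 8.85670 − 3 ≈ 5.857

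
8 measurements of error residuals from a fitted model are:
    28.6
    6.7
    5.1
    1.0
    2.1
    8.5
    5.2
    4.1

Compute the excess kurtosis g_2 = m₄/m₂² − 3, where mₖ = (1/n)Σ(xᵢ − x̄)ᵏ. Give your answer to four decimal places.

2.3462

x̄ = 7.6625
Σ(xᵢ − x̄)² = 540.6588 ⇒ m₂ = 67.58234
Σ(xᵢ − x̄)⁴ = 195346.1217 ⇒ m₄ = 24418.26521
m₂² = 4567.37319
g_2 = m₄/m₂² − 3 = 5.34624 − 3 ≈ 2.3462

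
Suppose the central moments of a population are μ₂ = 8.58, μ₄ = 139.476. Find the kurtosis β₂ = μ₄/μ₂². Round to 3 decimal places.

1.895

μ₂² = 8.58² = 73.61640
μ₄/μ₂² = 139.476 / 73.61640 = 1.89463
β₂ ≈ 1.895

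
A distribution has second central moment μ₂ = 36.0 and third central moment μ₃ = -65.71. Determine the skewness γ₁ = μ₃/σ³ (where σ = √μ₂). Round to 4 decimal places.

σ = √μ₂ = √36.0 = 6.00000
σ³ = μ₂^(3/2) = 216.00000
γ₁ = μ₃/σ³ = -65.71 / 216.00000 ≈ -0.3042

-0.3042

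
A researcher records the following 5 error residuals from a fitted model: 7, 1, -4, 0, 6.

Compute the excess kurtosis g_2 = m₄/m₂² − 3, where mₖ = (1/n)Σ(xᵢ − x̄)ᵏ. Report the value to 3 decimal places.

-1.369

x̄ = 2.0000
Σ(xᵢ − x̄)² = 82.0000 ⇒ m₂ = 16.40000
Σ(xᵢ − x̄)⁴ = 2194.0000 ⇒ m₄ = 438.80000
m₂² = 268.96000
g_2 = m₄/m₂² − 3 = 1.63147 − 3 ≈ -1.369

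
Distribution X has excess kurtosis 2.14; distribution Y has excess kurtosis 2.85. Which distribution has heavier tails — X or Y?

Higher excess kurtosis ⇒ heavier tails relative to the normal distribution.
2.14 vs 2.85: the larger is 2.85, so Y has heavier tails.

Y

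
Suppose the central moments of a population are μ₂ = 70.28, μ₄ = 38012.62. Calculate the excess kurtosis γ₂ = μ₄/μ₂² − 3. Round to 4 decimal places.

4.6960

μ₂² = 70.28² = 4939.27840
μ₄/μ₂² = 38012.62 / 4939.27840 = 7.69599
γ₂ = 7.69599 − 3 ≈ 4.6960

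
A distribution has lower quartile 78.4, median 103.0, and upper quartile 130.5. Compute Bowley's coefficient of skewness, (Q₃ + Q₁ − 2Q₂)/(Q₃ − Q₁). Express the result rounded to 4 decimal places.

numerator: Q₃ + Q₁ − 2Q₂ = 130.5 + 78.4 − 2×103.0 = 2.9000
denominator: Q₃ − Q₁ = 130.5 − 78.4 = 52.1000
Bowley skewness = 2.9000 / 52.1000 ≈ 0.0557

0.0557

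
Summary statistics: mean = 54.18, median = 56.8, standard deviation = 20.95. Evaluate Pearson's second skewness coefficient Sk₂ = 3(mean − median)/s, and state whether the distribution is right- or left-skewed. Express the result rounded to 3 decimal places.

Sk₂ = 3(54.18 − 56.8) / 20.95 = 3 × -2.6200 / 20.95
    = -7.8600 / 20.95 ≈ -0.375
Sk₂ < 0 ⇒ mean < median ⇒ left-skewed (negative skew).

-0.375, left-skewed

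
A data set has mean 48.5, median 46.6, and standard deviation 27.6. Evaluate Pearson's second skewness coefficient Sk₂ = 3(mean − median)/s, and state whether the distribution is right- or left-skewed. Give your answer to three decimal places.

Sk₂ = 3(48.5 − 46.6) / 27.6 = 3 × 1.9000 / 27.6
    = 5.7000 / 27.6 ≈ 0.207
Sk₂ > 0 ⇒ mean > median ⇒ right-skewed (positive skew).

0.207, right-skewed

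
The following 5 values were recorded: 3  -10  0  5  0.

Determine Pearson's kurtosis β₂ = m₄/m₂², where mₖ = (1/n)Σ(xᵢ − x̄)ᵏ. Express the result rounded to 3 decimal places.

x̄ = -0.4000
Σ(xᵢ − x̄)² = 133.2000 ⇒ m₂ = 26.64000
Σ(xᵢ − x̄)⁴ = 9477.4560 ⇒ m₄ = 1895.49120
m₂² = 709.68960
β₂ = m₄/m₂² = 1895.49120 / 709.68960 ≈ 2.671

2.671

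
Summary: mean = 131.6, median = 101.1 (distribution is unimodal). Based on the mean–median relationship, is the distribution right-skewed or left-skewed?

mean − median = 131.6 − 101.1 = 30.5
mean > median ⇒ the longer tail is on the right ⇒ right-skewed (positively skewed).

right-skewed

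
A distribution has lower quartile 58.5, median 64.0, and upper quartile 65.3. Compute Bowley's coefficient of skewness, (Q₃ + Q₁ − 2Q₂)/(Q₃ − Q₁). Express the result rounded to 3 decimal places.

numerator: Q₃ + Q₁ − 2Q₂ = 65.3 + 58.5 − 2×64.0 = -4.2000
denominator: Q₃ − Q₁ = 65.3 − 58.5 = 6.8000
Bowley skewness = -4.2000 / 6.8000 ≈ -0.618

-0.618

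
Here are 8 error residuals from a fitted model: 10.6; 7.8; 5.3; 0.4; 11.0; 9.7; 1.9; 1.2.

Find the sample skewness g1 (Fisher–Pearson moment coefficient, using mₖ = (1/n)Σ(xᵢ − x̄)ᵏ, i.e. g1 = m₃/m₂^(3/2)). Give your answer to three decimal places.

x̄ = (10.6 + 7.8 + 5.3 + 0.4 + 11.0 + 9.7 + 1.9 + 1.2) / 8 = 5.9875
deviations (xᵢ − x̄): 4.6125, 1.8125, -0.6875, -5.5875, 5.0125, 3.7125, -4.0875, -4.7875
Σ(xᵢ − x̄)² = 134.7888 ⇒ m₂ = 134.7888/8 = 16.84859
Σ(xᵢ − x̄)³ = -71.5964 ⇒ m₃ = -71.5964/8 = -8.94955
m₂^(3/2) = 16.84859^(1.5) = 69.15849
g1 = m₃ / m₂^(3/2) = -8.94955 / 69.15849 ≈ -0.129

-0.129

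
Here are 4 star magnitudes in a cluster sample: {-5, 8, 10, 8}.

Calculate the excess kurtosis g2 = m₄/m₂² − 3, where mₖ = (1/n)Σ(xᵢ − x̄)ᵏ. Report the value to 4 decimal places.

-0.7109

x̄ = 5.2500
Σ(xᵢ − x̄)² = 142.7500 ⇒ m₂ = 35.68750
Σ(xᵢ − x̄)⁴ = 11661.5781 ⇒ m₄ = 2915.39453
m₂² = 1273.59766
g2 = m₄/m₂² − 3 = 2.28910 − 3 ≈ -0.7109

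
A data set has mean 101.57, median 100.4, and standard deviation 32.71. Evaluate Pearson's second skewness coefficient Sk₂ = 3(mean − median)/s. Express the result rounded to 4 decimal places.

Sk₂ = 3(101.57 − 100.4) / 32.71 = 3 × 1.1700 / 32.71
    = 3.5100 / 32.71 ≈ 0.1073

0.1073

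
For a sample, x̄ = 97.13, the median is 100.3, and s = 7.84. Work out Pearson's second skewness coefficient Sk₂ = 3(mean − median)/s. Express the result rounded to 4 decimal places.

Sk₂ = 3(97.13 − 100.3) / 7.84 = 3 × -3.1700 / 7.84
    = -9.5100 / 7.84 ≈ -1.2130

-1.2130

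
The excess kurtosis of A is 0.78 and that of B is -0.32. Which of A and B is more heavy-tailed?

A

Higher excess kurtosis ⇒ heavier tails relative to the normal distribution.
0.78 vs -0.32: the larger is 0.78, so A has heavier tails. (A is leptokurtic — heavier-than-normal tails; the other is platykurtic.)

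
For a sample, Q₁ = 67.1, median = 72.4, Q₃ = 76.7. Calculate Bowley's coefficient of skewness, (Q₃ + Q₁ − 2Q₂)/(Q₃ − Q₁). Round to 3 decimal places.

numerator: Q₃ + Q₁ − 2Q₂ = 76.7 + 67.1 − 2×72.4 = -1.0000
denominator: Q₃ − Q₁ = 76.7 − 67.1 = 9.6000
Bowley skewness = -1.0000 / 9.6000 ≈ -0.104

-0.104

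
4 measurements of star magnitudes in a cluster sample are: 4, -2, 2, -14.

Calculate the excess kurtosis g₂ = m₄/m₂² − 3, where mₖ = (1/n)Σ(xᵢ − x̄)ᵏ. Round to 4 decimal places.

x̄ = -2.5000
Σ(xᵢ − x̄)² = 195.0000 ⇒ m₂ = 48.75000
Σ(xᵢ − x̄)⁴ = 19685.2500 ⇒ m₄ = 4921.31250
m₂² = 2376.56250
g₂ = m₄/m₂² − 3 = 2.07077 − 3 ≈ -0.9292

-0.9292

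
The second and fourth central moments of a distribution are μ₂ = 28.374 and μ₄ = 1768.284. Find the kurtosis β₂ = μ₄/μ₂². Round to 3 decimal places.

2.196

μ₂² = 28.374² = 805.08388
μ₄/μ₂² = 1768.284 / 805.08388 = 2.19640
β₂ ≈ 2.196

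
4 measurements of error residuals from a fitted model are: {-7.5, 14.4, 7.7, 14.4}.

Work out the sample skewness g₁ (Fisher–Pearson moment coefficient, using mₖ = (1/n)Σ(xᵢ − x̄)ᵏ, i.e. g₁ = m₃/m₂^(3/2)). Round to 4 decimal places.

x̄ = (-7.5 + 14.4 + 7.7 + 14.4) / 4 = 7.2500
deviations (xᵢ − x̄): -14.7500, 7.1500, 0.4500, 7.1500
Σ(xᵢ − x̄)² = 320.0100 ⇒ m₂ = 320.0100/4 = 80.00250
Σ(xᵢ − x̄)³ = -2477.9040 ⇒ m₃ = -2477.9040/4 = -619.47600
m₂^(3/2) = 80.00250^(1.5) = 715.57529
g₁ = m₃ / m₂^(3/2) = -619.47600 / 715.57529 ≈ -0.8657

-0.8657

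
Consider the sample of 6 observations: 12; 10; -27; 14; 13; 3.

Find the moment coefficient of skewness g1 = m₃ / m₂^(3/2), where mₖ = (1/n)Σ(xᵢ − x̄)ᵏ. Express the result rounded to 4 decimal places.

-1.5629

x̄ = (12 + 10 - 27 + 14 + 13 + 3) / 6 = 4.1667
deviations (xᵢ − x̄): 7.8333, 5.8333, -31.1667, 9.8333, 8.8333, -1.1667
Σ(xᵢ − x̄)² = 1242.8333 ⇒ m₂ = 1242.8333/6 = 207.13889
Σ(xᵢ − x̄)³ = -27956.4444 ⇒ m₃ = -27956.4444/6 = -4659.40741
m₂^(3/2) = 207.13889^(1.5) = 2981.20927
g1 = m₃ / m₂^(3/2) = -4659.40741 / 2981.20927 ≈ -1.5629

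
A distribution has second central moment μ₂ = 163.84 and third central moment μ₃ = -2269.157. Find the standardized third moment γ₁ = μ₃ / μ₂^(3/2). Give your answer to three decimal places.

σ = √μ₂ = √163.84 = 12.80000
σ³ = μ₂^(3/2) = 2097.15200
γ₁ = μ₃/σ³ = -2269.157 / 2097.15200 ≈ -1.082

-1.082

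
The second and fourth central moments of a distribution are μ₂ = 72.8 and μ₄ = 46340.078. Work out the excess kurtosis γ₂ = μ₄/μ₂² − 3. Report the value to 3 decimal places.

μ₂² = 72.8² = 5299.84000
μ₄/μ₂² = 46340.078 / 5299.84000 = 8.74367
γ₂ = 8.74367 − 3 ≈ 5.744

5.744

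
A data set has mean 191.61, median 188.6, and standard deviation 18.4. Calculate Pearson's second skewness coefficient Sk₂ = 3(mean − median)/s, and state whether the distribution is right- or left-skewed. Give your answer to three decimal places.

Sk₂ = 3(191.61 − 188.6) / 18.4 = 3 × 3.0100 / 18.4
    = 9.0300 / 18.4 ≈ 0.491
Sk₂ > 0 ⇒ mean > median ⇒ right-skewed (positive skew).

0.491, right-skewed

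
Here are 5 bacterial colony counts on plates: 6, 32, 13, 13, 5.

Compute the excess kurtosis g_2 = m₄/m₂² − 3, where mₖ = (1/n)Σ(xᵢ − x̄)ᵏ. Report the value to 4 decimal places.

x̄ = 13.8000
Σ(xᵢ − x̄)² = 470.8000 ⇒ m₂ = 94.16000
Σ(xᵢ − x̄)⁴ = 119419.2160 ⇒ m₄ = 23883.84320
m₂² = 8866.10560
g_2 = m₄/m₂² − 3 = 2.69384 − 3 ≈ -0.3062

-0.3062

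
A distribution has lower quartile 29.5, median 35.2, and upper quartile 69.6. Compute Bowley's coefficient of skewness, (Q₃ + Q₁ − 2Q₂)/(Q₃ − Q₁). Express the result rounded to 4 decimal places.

0.7157

numerator: Q₃ + Q₁ − 2Q₂ = 69.6 + 29.5 − 2×35.2 = 28.7000
denominator: Q₃ − Q₁ = 69.6 − 29.5 = 40.1000
Bowley skewness = 28.7000 / 40.1000 ≈ 0.7157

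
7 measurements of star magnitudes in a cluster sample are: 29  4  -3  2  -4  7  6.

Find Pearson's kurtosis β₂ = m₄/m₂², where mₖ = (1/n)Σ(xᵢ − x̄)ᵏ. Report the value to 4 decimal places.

3.9667

x̄ = 5.8571
Σ(xᵢ − x̄)² = 730.8571 ⇒ m₂ = 104.40816
Σ(xᵢ − x̄)⁴ = 302688.5015 ⇒ m₄ = 43241.21449
m₂² = 10901.06456
β₂ = m₄/m₂² = 43241.21449 / 10901.06456 ≈ 3.9667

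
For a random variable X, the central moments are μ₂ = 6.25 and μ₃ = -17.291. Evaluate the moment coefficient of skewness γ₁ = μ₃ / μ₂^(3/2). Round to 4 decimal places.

-1.1066

σ = √μ₂ = √6.25 = 2.50000
σ³ = μ₂^(3/2) = 15.62500
γ₁ = μ₃/σ³ = -17.291 / 15.62500 ≈ -1.1066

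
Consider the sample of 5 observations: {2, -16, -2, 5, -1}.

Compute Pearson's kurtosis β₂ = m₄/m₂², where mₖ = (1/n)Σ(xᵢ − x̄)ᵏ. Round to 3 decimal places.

x̄ = -2.4000
Σ(xᵢ − x̄)² = 261.2000 ⇒ m₂ = 52.24000
Σ(xᵢ − x̄)⁴ = 37587.5360 ⇒ m₄ = 7517.50720
m₂² = 2729.01760
β₂ = m₄/m₂² = 7517.50720 / 2729.01760 ≈ 2.755

2.755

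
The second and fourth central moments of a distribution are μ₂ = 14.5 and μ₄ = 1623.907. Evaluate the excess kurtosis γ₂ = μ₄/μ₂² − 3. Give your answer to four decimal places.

μ₂² = 14.5² = 210.25000
μ₄/μ₂² = 1623.907 / 210.25000 = 7.72370
γ₂ = 7.72370 − 3 ≈ 4.7237

4.7237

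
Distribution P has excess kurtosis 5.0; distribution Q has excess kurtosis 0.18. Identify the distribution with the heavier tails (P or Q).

P

Higher excess kurtosis ⇒ heavier tails relative to the normal distribution.
5.0 vs 0.18: the larger is 5.0, so P has heavier tails.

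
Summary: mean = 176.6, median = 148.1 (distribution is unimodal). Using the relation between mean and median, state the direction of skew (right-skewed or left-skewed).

mean − median = 176.6 − 148.1 = 28.5
mean > median ⇒ the longer tail is on the right ⇒ right-skewed (positively skewed).

right-skewed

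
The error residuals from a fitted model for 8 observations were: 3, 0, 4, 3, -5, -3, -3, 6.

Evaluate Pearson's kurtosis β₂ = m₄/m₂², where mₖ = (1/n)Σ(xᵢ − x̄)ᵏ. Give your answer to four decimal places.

1.5736

x̄ = 0.6250
Σ(xᵢ − x̄)² = 109.8750 ⇒ m₂ = 13.73438
Σ(xᵢ − x̄)⁴ = 2374.6816 ⇒ m₄ = 296.83521
m₂² = 188.63306
β₂ = m₄/m₂² = 296.83521 / 188.63306 ≈ 1.5736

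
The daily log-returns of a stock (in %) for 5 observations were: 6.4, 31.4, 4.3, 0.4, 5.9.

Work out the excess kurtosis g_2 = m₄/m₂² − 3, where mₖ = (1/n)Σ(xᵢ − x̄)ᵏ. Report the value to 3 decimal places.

0.087

x̄ = 9.6800
Σ(xᵢ − x̄)² = 611.8680 ⇒ m₂ = 122.37360
Σ(xᵢ − x̄)⁴ = 231130.0466 ⇒ m₄ = 46226.00933
m₂² = 14975.29798
g_2 = m₄/m₂² − 3 = 3.08682 − 3 ≈ 0.087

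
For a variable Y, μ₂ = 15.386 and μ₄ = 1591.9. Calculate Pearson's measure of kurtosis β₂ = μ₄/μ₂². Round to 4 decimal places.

μ₂² = 15.386² = 236.72900
μ₄/μ₂² = 1591.9 / 236.72900 = 6.72457
β₂ ≈ 6.7246

6.7246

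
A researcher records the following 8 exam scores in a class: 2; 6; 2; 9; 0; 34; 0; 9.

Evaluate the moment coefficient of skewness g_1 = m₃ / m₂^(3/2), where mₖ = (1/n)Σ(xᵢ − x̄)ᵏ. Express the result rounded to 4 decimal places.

1.8129

x̄ = (2 + 6 + 2 + 9 + 0 + 34 + 0 + 9) / 8 = 7.7500
deviations (xᵢ − x̄): -5.7500, -1.7500, -5.7500, 1.2500, -7.7500, 26.2500, -7.7500, 1.2500
Σ(xᵢ − x̄)² = 881.5000 ⇒ m₂ = 881.5000/8 = 110.18750
Σ(xᵢ − x̄)³ = 16775.2500 ⇒ m₃ = 16775.2500/8 = 2096.90625
m₂^(3/2) = 110.18750^(1.5) = 1156.64076
g_1 = m₃ / m₂^(3/2) = 2096.90625 / 1156.64076 ≈ 1.8129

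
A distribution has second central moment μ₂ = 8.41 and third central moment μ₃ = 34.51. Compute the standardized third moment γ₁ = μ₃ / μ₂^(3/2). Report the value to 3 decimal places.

1.415

σ = √μ₂ = √8.41 = 2.90000
σ³ = μ₂^(3/2) = 24.38900
γ₁ = μ₃/σ³ = 34.51 / 24.38900 ≈ 1.415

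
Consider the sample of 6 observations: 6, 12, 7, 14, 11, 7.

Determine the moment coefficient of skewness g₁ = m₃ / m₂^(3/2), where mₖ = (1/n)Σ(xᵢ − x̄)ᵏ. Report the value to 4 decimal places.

x̄ = (6 + 12 + 7 + 14 + 11 + 7) / 6 = 9.5000
deviations (xᵢ − x̄): -3.5000, 2.5000, -2.5000, 4.5000, 1.5000, -2.5000
Σ(xᵢ − x̄)² = 53.5000 ⇒ m₂ = 53.5000/6 = 8.91667
Σ(xᵢ − x̄)³ = 36.0000 ⇒ m₃ = 36.0000/6 = 6.00000
m₂^(3/2) = 8.91667^(1.5) = 26.62587
g₁ = m₃ / m₂^(3/2) = 6.00000 / 26.62587 ≈ 0.2253

0.2253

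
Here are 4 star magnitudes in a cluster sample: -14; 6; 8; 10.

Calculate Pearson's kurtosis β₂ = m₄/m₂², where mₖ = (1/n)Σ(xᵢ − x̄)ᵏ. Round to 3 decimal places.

2.277

x̄ = 2.5000
Σ(xᵢ − x̄)² = 371.0000 ⇒ m₂ = 92.75000
Σ(xᵢ − x̄)⁴ = 78349.2500 ⇒ m₄ = 19587.31250
m₂² = 8602.56250
β₂ = m₄/m₂² = 19587.31250 / 8602.56250 ≈ 2.277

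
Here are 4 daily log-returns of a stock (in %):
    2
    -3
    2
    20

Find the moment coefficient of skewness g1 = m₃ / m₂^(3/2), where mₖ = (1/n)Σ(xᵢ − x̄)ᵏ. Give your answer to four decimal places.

x̄ = (2 - 3 + 2 + 20) / 4 = 5.2500
deviations (xᵢ − x̄): -3.2500, -8.2500, -3.2500, 14.7500
Σ(xᵢ − x̄)² = 306.7500 ⇒ m₂ = 306.7500/4 = 76.68750
Σ(xᵢ − x̄)³ = 2578.8750 ⇒ m₃ = 2578.8750/4 = 644.71875
m₂^(3/2) = 76.68750^(1.5) = 671.56317
g1 = m₃ / m₂^(3/2) = 644.71875 / 671.56317 ≈ 0.9600

0.9600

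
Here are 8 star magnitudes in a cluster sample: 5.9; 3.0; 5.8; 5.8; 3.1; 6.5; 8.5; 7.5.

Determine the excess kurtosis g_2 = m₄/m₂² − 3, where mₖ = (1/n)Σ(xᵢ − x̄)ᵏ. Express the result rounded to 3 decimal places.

x̄ = 5.7625
Σ(xᵢ − x̄)² = 25.7988 ⇒ m₂ = 3.22484
Σ(xᵢ − x̄)⁴ = 174.0596 ⇒ m₄ = 21.75745
m₂² = 10.39962
g_2 = m₄/m₂² − 3 = 2.09214 − 3 ≈ -0.908

-0.908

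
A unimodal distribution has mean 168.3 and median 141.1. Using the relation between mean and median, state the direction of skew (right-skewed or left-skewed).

mean − median = 168.3 − 141.1 = 27.2
mean > median ⇒ the longer tail is on the right ⇒ right-skewed (positively skewed).

right-skewed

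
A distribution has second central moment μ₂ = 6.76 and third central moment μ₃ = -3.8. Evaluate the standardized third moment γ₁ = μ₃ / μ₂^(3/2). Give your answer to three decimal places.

σ = √μ₂ = √6.76 = 2.60000
σ³ = μ₂^(3/2) = 17.57600
γ₁ = μ₃/σ³ = -3.8 / 17.57600 ≈ -0.216

-0.216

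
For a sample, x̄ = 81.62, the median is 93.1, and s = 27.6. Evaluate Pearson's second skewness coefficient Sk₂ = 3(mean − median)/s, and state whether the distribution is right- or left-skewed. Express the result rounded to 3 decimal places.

-1.248, left-skewed

Sk₂ = 3(81.62 − 93.1) / 27.6 = 3 × -11.4800 / 27.6
    = -34.4400 / 27.6 ≈ -1.248
Sk₂ < 0 ⇒ mean < median ⇒ left-skewed (negative skew).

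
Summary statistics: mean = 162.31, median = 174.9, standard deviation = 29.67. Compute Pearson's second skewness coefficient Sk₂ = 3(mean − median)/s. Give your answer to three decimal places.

Sk₂ = 3(162.31 − 174.9) / 29.67 = 3 × -12.5900 / 29.67
    = -37.7700 / 29.67 ≈ -1.273

-1.273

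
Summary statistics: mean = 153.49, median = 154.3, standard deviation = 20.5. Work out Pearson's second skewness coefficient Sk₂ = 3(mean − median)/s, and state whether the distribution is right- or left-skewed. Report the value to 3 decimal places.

Sk₂ = 3(153.49 − 154.3) / 20.5 = 3 × -0.8100 / 20.5
    = -2.4300 / 20.5 ≈ -0.119
Sk₂ < 0 ⇒ mean < median ⇒ left-skewed (negative skew).

-0.119, left-skewed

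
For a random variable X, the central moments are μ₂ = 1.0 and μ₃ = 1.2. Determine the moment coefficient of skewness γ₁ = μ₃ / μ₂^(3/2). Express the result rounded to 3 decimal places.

σ = √μ₂ = √1.0 = 1.00000
σ³ = μ₂^(3/2) = 1.00000
γ₁ = μ₃/σ³ = 1.2 / 1.00000 ≈ 1.200

1.200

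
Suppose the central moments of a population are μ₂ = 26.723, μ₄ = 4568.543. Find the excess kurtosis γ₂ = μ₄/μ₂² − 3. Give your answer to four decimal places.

μ₂² = 26.723² = 714.11873
μ₄/μ₂² = 4568.543 / 714.11873 = 6.39746
γ₂ = 6.39746 − 3 ≈ 3.3975

3.3975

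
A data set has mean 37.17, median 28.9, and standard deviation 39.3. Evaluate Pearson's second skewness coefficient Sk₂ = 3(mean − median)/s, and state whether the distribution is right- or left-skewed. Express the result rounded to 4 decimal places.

0.6313, right-skewed

Sk₂ = 3(37.17 − 28.9) / 39.3 = 3 × 8.2700 / 39.3
    = 24.8100 / 39.3 ≈ 0.6313
Sk₂ > 0 ⇒ mean > median ⇒ right-skewed (positive skew).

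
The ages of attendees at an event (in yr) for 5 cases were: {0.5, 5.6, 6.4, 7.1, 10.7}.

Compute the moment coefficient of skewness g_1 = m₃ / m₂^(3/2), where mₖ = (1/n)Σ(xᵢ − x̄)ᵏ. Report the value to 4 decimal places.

-0.4013

x̄ = (0.5 + 5.6 + 6.4 + 7.1 + 10.7) / 5 = 6.0600
deviations (xᵢ − x̄): -5.5600, -0.4600, 0.3400, 1.0400, 4.6400
Σ(xᵢ − x̄)² = 53.8520 ⇒ m₂ = 53.8520/5 = 10.77040
Σ(xᵢ − x̄)³ = -70.9154 ⇒ m₃ = -70.9154/5 = -14.18309
m₂^(3/2) = 10.77040^(1.5) = 35.34661
g_1 = m₃ / m₂^(3/2) = -14.18309 / 35.34661 ≈ -0.4013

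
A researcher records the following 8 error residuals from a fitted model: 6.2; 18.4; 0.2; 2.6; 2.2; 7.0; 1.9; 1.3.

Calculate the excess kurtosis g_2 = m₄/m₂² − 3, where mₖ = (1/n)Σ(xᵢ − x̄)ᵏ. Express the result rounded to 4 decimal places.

x̄ = 4.9750
Σ(xᵢ − x̄)² = 244.9350 ⇒ m₂ = 30.61687
Σ(xᵢ − x̄)⁴ = 33384.9407 ⇒ m₄ = 4173.11759
m₂² = 937.39303
g_2 = m₄/m₂² − 3 = 4.45183 − 3 ≈ 1.4518

1.4518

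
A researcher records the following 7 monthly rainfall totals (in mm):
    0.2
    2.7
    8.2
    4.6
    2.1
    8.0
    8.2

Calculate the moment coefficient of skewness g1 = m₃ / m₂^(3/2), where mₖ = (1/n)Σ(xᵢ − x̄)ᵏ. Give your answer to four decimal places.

-0.1289

x̄ = (0.2 + 2.7 + 8.2 + 4.6 + 2.1 + 8.0 + 8.2) / 7 = 4.8571
deviations (xᵢ − x̄): -4.6571, -2.1571, 3.3429, -0.2571, -2.7571, 3.1429, 3.3429
Σ(xᵢ − x̄)² = 66.2371 ⇒ m₂ = 66.2371/7 = 9.46245
Σ(xᵢ − x̄)³ = -26.2682 ⇒ m₃ = -26.2682/7 = -3.75261
m₂^(3/2) = 9.46245^(1.5) = 29.10753
g1 = m₃ / m₂^(3/2) = -3.75261 / 29.10753 ≈ -0.1289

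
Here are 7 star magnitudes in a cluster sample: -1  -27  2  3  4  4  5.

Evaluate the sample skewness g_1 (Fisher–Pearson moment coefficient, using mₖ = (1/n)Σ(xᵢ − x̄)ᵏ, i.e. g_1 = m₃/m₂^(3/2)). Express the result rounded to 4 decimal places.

-1.9231

x̄ = (-1 - 27 + 2 + 3 + 4 + 4 + 5) / 7 = -1.4286
deviations (xᵢ − x̄): 0.4286, -25.5714, 3.4286, 4.4286, 5.4286, 5.4286, 6.4286
Σ(xᵢ − x̄)² = 785.7143 ⇒ m₂ = 785.7143/7 = 112.24490
Σ(xᵢ − x̄)³ = -16008.2449 ⇒ m₃ = -16008.2449/7 = -2286.89213
m₂^(3/2) = 112.24490^(1.5) = 1189.18635
g_1 = m₃ / m₂^(3/2) = -2286.89213 / 1189.18635 ≈ -1.9231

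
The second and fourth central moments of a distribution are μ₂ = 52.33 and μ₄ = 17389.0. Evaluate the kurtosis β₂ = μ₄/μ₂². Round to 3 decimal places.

6.350

μ₂² = 52.33² = 2738.42890
μ₄/μ₂² = 17389.0 / 2738.42890 = 6.34999
β₂ ≈ 6.350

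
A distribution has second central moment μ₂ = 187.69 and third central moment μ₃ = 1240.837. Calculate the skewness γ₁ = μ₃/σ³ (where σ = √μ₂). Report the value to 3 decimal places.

σ = √μ₂ = √187.69 = 13.70000
σ³ = μ₂^(3/2) = 2571.35300
γ₁ = μ₃/σ³ = 1240.837 / 2571.35300 ≈ 0.483

0.483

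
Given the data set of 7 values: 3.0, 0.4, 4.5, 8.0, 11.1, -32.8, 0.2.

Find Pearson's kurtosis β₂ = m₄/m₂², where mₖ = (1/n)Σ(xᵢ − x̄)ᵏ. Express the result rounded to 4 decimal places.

x̄ = -0.8000
Σ(xᵢ − x̄)² = 1288.0200 ⇒ m₂ = 184.00286
Σ(xᵢ − x̄)⁴ = 1075626.9810 ⇒ m₄ = 153660.99729
m₂² = 33857.05144
β₂ = m₄/m₂² = 153660.99729 / 33857.05144 ≈ 4.5385

4.5385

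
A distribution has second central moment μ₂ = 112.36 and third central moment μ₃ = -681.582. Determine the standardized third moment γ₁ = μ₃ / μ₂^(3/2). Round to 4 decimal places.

-0.5723

σ = √μ₂ = √112.36 = 10.60000
σ³ = μ₂^(3/2) = 1191.01600
γ₁ = μ₃/σ³ = -681.582 / 1191.01600 ≈ -0.5723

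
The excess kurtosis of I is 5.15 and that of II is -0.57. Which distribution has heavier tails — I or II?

I

Higher excess kurtosis ⇒ heavier tails relative to the normal distribution.
5.15 vs -0.57: the larger is 5.15, so I has heavier tails. (I is leptokurtic — heavier-than-normal tails; the other is platykurtic.)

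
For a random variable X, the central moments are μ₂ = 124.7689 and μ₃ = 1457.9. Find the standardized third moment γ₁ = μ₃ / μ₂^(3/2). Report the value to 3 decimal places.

σ = √μ₂ = √124.7689 = 11.17000
σ³ = μ₂^(3/2) = 1393.66861
γ₁ = μ₃/σ³ = 1457.9 / 1393.66861 ≈ 1.046

1.046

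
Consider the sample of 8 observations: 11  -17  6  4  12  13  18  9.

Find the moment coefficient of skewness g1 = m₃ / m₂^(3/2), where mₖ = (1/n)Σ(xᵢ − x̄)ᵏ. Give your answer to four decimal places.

x̄ = (11 - 17 + 6 + 4 + 12 + 13 + 18 + 9) / 8 = 7.0000
deviations (xᵢ − x̄): 4.0000, -24.0000, -1.0000, -3.0000, 5.0000, 6.0000, 11.0000, 2.0000
Σ(xᵢ − x̄)² = 788.0000 ⇒ m₂ = 788.0000/8 = 98.50000
Σ(xᵢ − x̄)³ = -12108.0000 ⇒ m₃ = -12108.0000/8 = -1513.50000
m₂^(3/2) = 98.50000^(1.5) = 977.58459
g1 = m₃ / m₂^(3/2) = -1513.50000 / 977.58459 ≈ -1.5482

-1.5482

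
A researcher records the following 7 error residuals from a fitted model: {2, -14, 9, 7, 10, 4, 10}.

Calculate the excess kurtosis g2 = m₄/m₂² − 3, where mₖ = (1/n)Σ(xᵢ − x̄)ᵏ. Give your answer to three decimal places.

x̄ = 4.0000
Σ(xᵢ − x̄)² = 434.0000 ⇒ m₂ = 62.00000
Σ(xᵢ − x̄)⁴ = 108290.0000 ⇒ m₄ = 15470.00000
m₂² = 3844.00000
g2 = m₄/m₂² − 3 = 4.02445 − 3 ≈ 1.024

1.024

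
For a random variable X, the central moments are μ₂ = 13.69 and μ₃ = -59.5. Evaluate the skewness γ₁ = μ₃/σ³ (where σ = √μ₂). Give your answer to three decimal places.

-1.175

σ = √μ₂ = √13.69 = 3.70000
σ³ = μ₂^(3/2) = 50.65300
γ₁ = μ₃/σ³ = -59.5 / 50.65300 ≈ -1.175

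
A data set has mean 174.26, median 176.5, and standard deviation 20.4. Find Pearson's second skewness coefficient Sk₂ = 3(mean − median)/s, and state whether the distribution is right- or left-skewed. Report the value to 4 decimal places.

Sk₂ = 3(174.26 − 176.5) / 20.4 = 3 × -2.2400 / 20.4
    = -6.7200 / 20.4 ≈ -0.3294
Sk₂ < 0 ⇒ mean < median ⇒ left-skewed (negative skew).

-0.3294, left-skewed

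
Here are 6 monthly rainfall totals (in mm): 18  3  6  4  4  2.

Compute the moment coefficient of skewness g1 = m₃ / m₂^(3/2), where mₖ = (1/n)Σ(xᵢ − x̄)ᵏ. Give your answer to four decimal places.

1.5964

x̄ = (18 + 3 + 6 + 4 + 4 + 2) / 6 = 6.1667
deviations (xᵢ − x̄): 11.8333, -3.1667, -0.1667, -2.1667, -2.1667, -4.1667
Σ(xᵢ − x̄)² = 176.8333 ⇒ m₂ = 176.8333/6 = 29.47222
Σ(xᵢ − x̄)³ = 1532.5556 ⇒ m₃ = 1532.5556/6 = 255.42593
m₂^(3/2) = 29.47222^(1.5) = 159.99976
g1 = m₃ / m₂^(3/2) = 255.42593 / 159.99976 ≈ 1.5964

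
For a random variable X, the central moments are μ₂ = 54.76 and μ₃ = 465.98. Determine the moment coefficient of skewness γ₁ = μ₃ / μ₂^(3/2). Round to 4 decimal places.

σ = √μ₂ = √54.76 = 7.40000
σ³ = μ₂^(3/2) = 405.22400
γ₁ = μ₃/σ³ = 465.98 / 405.22400 ≈ 1.1499

1.1499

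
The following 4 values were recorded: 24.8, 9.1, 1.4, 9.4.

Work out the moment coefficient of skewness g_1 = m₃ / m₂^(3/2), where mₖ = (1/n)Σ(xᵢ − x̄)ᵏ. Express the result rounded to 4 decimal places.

0.6447

x̄ = (24.8 + 9.1 + 1.4 + 9.4) / 4 = 11.1750
deviations (xᵢ − x̄): 13.6250, -2.0750, -9.7750, -1.7750
Σ(xᵢ − x̄)² = 288.6475 ⇒ m₂ = 288.6475/4 = 72.16188
Σ(xᵢ − x̄)³ = 1580.8196 ⇒ m₃ = 1580.8196/4 = 395.20491
m₂^(3/2) = 72.16188^(1.5) = 613.00175
g_1 = m₃ / m₂^(3/2) = 395.20491 / 613.00175 ≈ 0.6447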